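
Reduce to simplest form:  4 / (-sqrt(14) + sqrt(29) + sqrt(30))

(-180*sqrt(14) + 52*sqrt(30) + 60*sqrt(29) + 16*sqrt(3045))/1455

Group as (sqrt(29) + sqrt(30)) - sqrt(14); multiply by (sqrt(29) + sqrt(30)) + sqrt(14), then rationalise the remaining surd.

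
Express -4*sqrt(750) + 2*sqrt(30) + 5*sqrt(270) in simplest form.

4*sqrt(750) = 20*sqrt(30); 2*sqrt(30) = 2*sqrt(30); 5*sqrt(270) = 15*sqrt(30)
Combine: (-20 + 2 + 15)·sqrt(30) = -3*sqrt(30)

-3*sqrt(30)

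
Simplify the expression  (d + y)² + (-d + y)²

2*d² + 2*y²

Write as f(y,d) + f(y,-d) and expand.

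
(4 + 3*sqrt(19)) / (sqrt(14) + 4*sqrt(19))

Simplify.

(-3*sqrt(266) - 4*sqrt(14) + 16*sqrt(19) + 228)/290

Multiply numerator and denominator by -sqrt(14) + 4*sqrt(19).
Denominator becomes 290; numerator becomes -3*sqrt(266) - 4*sqrt(14) + 16*sqrt(19) + 228.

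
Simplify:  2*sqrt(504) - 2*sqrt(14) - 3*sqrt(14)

2*sqrt(504) = 12*sqrt(14); 2*sqrt(14) = 2*sqrt(14); 3*sqrt(14) = 3*sqrt(14)
Combine: (12 - 2 - 3)·sqrt(14) = 7*sqrt(14)

7*sqrt(14)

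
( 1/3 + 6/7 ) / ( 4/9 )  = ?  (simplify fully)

Numerator: 1/3 + 6/7 = 25/21
Denominator: 4/9 = 4/9
Divide: (25/21) · (9/4) = 75/28

75/28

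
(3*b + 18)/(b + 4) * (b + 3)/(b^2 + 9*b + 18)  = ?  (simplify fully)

3/(b + 4)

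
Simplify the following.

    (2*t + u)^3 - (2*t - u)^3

2*u*(12*t^2 + u^2)

Only the odd-power cross terms survive.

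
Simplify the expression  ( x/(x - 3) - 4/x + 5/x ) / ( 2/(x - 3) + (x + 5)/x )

Numerator: x/(x - 3) - 4/x + 5/x = (x² + x - 3)/(x² - 3*x)
Denominator: 2/(x - 3) + (x + 5)/x = (x² + 4*x - 15)/(x² - 3*x)
Divide: ((x² + x - 3)/(x² - 3*x)) · ((x² - 3*x)/(x² + 4*x - 15)) = (x² + x - 3)/(x² + 4*x - 15)

(x² + x - 3)/(x² + 4*x - 15)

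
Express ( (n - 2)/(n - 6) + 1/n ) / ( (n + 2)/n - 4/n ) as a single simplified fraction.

(n**2 - n - 6)/(n**2 - 8*n + 12)

Numerator: (n - 2)/(n - 6) + 1/n = (n**2 - n - 6)/(n**2 - 6*n)
Denominator: (n + 2)/n - 4/n = (n - 2)/n
Divide: ((n**2 - n - 6)/(n**2 - 6*n)) · (n/(n - 2)) = (n**2 - n - 6)/(n**2 - 8*n + 12)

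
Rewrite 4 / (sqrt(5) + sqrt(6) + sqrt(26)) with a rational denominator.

Group as (sqrt(6) + sqrt(26)) + sqrt(5); multiply by (sqrt(6) + sqrt(26)) - sqrt(5), then rationalise the remaining surd.

(-100*sqrt(6) - 108*sqrt(5) + 16*sqrt(195) + 60*sqrt(26))/105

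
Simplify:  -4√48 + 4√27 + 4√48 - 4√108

-12*√3

4√48 = 16*√3; 4√27 = 12*√3; 4√48 = 16*√3; 4√108 = 24*√3
Combine: (-16 + 12 + 16 - 24)·√3 = -12*√3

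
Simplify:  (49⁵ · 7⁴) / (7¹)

7^13

49⁵ = 7^10; 7⁴ = 7^4; 7¹ = 7^1
Combine exponents: 7^13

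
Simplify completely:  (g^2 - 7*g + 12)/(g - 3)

Factor: g^2 - 7*g + 12 = (g - 4)*(g - 3)
Cancel the common factor (g - 3).

g - 4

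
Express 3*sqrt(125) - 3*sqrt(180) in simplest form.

3*sqrt(125) = 15*sqrt(5); 3*sqrt(180) = 18*sqrt(5)
Combine: (15 - 18)·sqrt(5) = -3*sqrt(5)

-3*sqrt(5)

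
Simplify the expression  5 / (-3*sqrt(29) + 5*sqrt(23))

Multiply numerator and denominator by 3*sqrt(29) + 5*sqrt(23).
Denominator becomes 314; numerator becomes 15*sqrt(29) + 25*sqrt(23).

(15*sqrt(29) + 25*sqrt(23))/314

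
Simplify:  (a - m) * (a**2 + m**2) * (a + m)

a**4 - m**4

Pair the conjugate factors: (a+m)(a-m) = a**2 - m**2, then repeat with the next factor.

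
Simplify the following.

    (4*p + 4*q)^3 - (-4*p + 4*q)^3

Write as f((4*q),(4*p)) - f((4*q),-(4*p)) and expand.

128*p*(p^2 + 3*q^2)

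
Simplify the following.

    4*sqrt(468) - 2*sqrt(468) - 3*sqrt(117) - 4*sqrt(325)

4*sqrt(468) = 24*sqrt(13); 2*sqrt(468) = 12*sqrt(13); 3*sqrt(117) = 9*sqrt(13); 4*sqrt(325) = 20*sqrt(13)
Combine: (24 - 12 - 9 - 20)·sqrt(13) = -17*sqrt(13)

-17*sqrt(13)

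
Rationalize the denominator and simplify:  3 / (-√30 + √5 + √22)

(9*√30 + 39*√22 + 141*√5 + 60*√33)/431

Group as (√5 + √22) - √30; multiply by (√5 + √22) + √30, then rationalise the remaining surd.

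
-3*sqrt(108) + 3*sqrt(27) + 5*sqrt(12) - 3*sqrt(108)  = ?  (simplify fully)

3*sqrt(108) = 18*sqrt(3); 3*sqrt(27) = 9*sqrt(3); 5*sqrt(12) = 10*sqrt(3); 3*sqrt(108) = 18*sqrt(3)
Combine: (-18 + 9 + 10 - 18)·sqrt(3) = -17*sqrt(3)

-17*sqrt(3)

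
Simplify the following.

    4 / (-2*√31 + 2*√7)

(-√31 - √7)/12

Multiply numerator and denominator by 2*√7 + 2*√31.
Denominator becomes -96; numerator becomes 8*√7 + 8*√31.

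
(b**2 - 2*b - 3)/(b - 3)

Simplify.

b + 1

Factor: b**2 - 2*b - 3 = (b + 1)*(b - 3)
Cancel the common factor (b - 3).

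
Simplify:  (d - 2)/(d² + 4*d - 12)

1/(d + 6)

Factor: d² + 4*d - 12 = (d + 6)·(d - 2)
Cancel the common factor (d - 2).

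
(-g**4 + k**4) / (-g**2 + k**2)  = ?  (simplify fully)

g**2 + k**2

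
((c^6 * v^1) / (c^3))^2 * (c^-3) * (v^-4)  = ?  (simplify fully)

c^3/v^2

Inside the bracket: c^3 * v^1
Raise to the power 2: c^6 * v^2
Multiply by (c^-3) * (v^-4): add exponents.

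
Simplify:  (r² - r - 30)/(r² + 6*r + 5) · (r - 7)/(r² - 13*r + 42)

1/(r + 1)

Factor: r² - r - 30 = (r - 6)·(r + 5);  r² + 6*r + 5 = (r + 1)·(r + 5);  r² - 13*r + 42 = (r - 7)·(r - 6)
Cancel the common factors (r + 5), (r - 6), (r - 7).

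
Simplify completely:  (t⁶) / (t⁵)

t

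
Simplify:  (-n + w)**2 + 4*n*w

Expanding gives n**2 + 2*n*w + w**2, a perfect square.

(n + w)**2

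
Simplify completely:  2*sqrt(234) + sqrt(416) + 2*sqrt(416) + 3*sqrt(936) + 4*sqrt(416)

52*sqrt(26)

2*sqrt(234) = 6*sqrt(26); sqrt(416) = 4*sqrt(26); 2*sqrt(416) = 8*sqrt(26); 3*sqrt(936) = 18*sqrt(26); 4*sqrt(416) = 16*sqrt(26)
Combine: (6 + 4 + 8 + 18 + 16)·sqrt(26) = 52*sqrt(26)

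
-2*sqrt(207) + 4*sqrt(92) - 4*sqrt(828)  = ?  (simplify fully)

-22*sqrt(23)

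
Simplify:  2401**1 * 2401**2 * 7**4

7**16

2401**1 = 7**4; 2401**2 = 7**8; 7**4 = 7**4
Combine exponents: 7**16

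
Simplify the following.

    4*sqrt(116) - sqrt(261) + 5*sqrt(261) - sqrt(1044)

14*sqrt(29)

4*sqrt(116) = 8*sqrt(29); sqrt(261) = 3*sqrt(29); 5*sqrt(261) = 15*sqrt(29); sqrt(1044) = 6*sqrt(29)
Combine: (8 - 3 + 15 - 6)·sqrt(29) = 14*sqrt(29)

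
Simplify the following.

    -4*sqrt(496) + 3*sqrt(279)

4*sqrt(496) = 16*sqrt(31); 3*sqrt(279) = 9*sqrt(31)
Combine: (-16 + 9)·sqrt(31) = -7*sqrt(31)

-7*sqrt(31)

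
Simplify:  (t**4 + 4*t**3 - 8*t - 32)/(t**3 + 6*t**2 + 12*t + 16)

t - 2

Factor: t**4 + 4*t**3 - 8*t - 32 = (t**2 + 2*t + 4)*(t - 2)*(t + 4);  t**3 + 6*t**2 + 12*t + 16 = (t**2 + 2*t + 4)*(t + 4)
Cancel the common factors (t**2 + 2*t + 4), (t + 4).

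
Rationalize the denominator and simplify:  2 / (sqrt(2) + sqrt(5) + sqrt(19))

Group as (sqrt(5) + sqrt(19)) + sqrt(2); multiply by (sqrt(5) + sqrt(19)) - sqrt(2), then rationalise the remaining surd.

(-8*sqrt(5) - 11*sqrt(2) + sqrt(190) + 6*sqrt(19))/26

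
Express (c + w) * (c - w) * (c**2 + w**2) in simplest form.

Telescope via difference of squares: (c+w)(c-w) = c**2 - w**2, then repeat with the next factor.

c**4 - w**4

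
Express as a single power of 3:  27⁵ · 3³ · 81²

3^26

27⁵ = 3^15; 3³ = 3^3; 81² = 3^8
Combine exponents: 3^26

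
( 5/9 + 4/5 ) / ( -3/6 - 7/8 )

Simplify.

-488/495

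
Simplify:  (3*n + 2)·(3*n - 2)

9*n² - 4

Product of conjugates: (P+Q)(P-Q) = P^2 - Q^2.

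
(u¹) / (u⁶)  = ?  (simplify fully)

u^(-5)

Quotient: (u^-5)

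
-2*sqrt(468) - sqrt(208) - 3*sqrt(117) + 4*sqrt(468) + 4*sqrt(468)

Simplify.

2*sqrt(468) = 12*sqrt(13); sqrt(208) = 4*sqrt(13); 3*sqrt(117) = 9*sqrt(13); 4*sqrt(468) = 24*sqrt(13); 4*sqrt(468) = 24*sqrt(13)
Combine: (-12 - 4 - 9 + 24 + 24)·sqrt(13) = 23*sqrt(13)

23*sqrt(13)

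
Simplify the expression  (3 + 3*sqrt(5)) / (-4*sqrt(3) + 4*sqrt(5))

(3*sqrt(3) + 3*sqrt(5) + 3*sqrt(15) + 15)/8

Multiply numerator and denominator by 4*sqrt(3) + 4*sqrt(5).
Denominator becomes 32; numerator becomes 12*sqrt(3) + 12*sqrt(5) + 12*sqrt(15) + 60.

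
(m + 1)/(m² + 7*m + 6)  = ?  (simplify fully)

Factor: m² + 7*m + 6 = (m + 1)·(m + 6)
Cancel the common factor (m + 1).

1/(m + 6)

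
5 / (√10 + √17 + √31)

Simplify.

(-5*√5270 - 10*√31 + 60*√17 + 95*√10)/332

Group as (√17 + √31) + √10; multiply by (√17 + √31) - √10, then rationalise the remaining surd.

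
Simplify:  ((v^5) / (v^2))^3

v^9

Inside the bracket: v^3
Raise to the power 3: v^9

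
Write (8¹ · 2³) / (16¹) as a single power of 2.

2^2

8¹ = 2^3; 2³ = 2^3; 16¹ = 2^4
Combine exponents: 2^2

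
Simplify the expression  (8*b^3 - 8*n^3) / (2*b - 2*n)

Apply the difference-of-cubes factorisation and cancel (2*b - 2*n).

4*b^2 + 4*b*n + 4*n^2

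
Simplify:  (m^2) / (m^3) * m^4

m^3

Quotient: (m^-1)
Multiply by m^4: add exponents.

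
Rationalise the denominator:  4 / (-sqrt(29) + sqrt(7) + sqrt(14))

(4*sqrt(29) + 11*sqrt(14) + 18*sqrt(7) + 7*sqrt(58))/41

Group as (sqrt(7) + sqrt(14)) - sqrt(29); multiply by (sqrt(7) + sqrt(14)) + sqrt(29), then rationalise the remaining surd.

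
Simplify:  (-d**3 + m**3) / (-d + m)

d**2 + d*m + m**2

m**3 - d**3 = (-d + m)(d**2 + d*m + m**2).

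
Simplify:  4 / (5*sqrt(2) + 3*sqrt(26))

Multiply numerator and denominator by -3*sqrt(26) + 5*sqrt(2).
Denominator becomes -184; numerator becomes -12*sqrt(26) + 20*sqrt(2).

(-5*sqrt(2) + 3*sqrt(26))/46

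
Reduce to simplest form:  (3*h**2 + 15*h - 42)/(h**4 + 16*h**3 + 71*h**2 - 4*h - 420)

Factor: 3*h**2 + 15*h - 42 = 3*(h - 2)*(h + 7);  h**4 + 16*h**3 + 71*h**2 - 4*h - 420 = (h + 5)*(h + 7)*(h - 2)*(h + 6)
Cancel the common factors (h - 2), (h + 7).

3/(h**2 + 11*h + 30)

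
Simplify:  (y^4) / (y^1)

y^3

Quotient: y^3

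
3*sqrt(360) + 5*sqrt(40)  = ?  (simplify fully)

3*sqrt(360) = 18*sqrt(10); 5*sqrt(40) = 10*sqrt(10)
Combine: (18 + 10)·sqrt(10) = 28*sqrt(10)

28*sqrt(10)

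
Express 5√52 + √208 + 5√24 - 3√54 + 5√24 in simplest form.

11*√6 + 14*√13

5√52 = 10*√13; √208 = 4*√13; 5√24 = 10*√6; 3√54 = 9*√6; 5√24 = 10*√6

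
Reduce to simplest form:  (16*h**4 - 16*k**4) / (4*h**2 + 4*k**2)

4*h**2 - 4*k**2

Difference of fourth powers: factor out (4*h**2 + 4*k**2).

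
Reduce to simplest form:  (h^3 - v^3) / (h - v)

Apply the difference-of-cubes factorisation and cancel (h - v).

h^2 + h*v + v^2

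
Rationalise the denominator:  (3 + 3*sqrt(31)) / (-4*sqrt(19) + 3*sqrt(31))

Multiply numerator and denominator by 3*sqrt(31) + 4*sqrt(19).
Denominator becomes -25; numerator becomes 9*sqrt(31) + 12*sqrt(19) + 279 + 12*sqrt(589).

(-12*sqrt(589) - 279 - 12*sqrt(19) - 9*sqrt(31))/25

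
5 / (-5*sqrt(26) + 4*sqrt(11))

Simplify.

Multiply numerator and denominator by 4*sqrt(11) + 5*sqrt(26).
Denominator becomes -474; numerator becomes 20*sqrt(11) + 25*sqrt(26).

(-25*sqrt(26) - 20*sqrt(11))/474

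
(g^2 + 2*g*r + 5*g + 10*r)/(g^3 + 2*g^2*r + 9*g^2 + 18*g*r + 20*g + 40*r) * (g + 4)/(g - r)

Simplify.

-1/(-g + r)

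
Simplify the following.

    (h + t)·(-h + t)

Difference of squares with P = t, Q = h.

-h² + t²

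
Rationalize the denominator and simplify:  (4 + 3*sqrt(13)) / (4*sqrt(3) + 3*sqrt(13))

Multiply numerator and denominator by -4*sqrt(3) + 3*sqrt(13).
Denominator becomes 69; numerator becomes -12*sqrt(39) - 16*sqrt(3) + 12*sqrt(13) + 117.

(-12*sqrt(39) - 16*sqrt(3) + 12*sqrt(13) + 117)/69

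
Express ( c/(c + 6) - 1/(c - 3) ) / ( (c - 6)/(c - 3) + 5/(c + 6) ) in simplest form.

(c**2 - 4*c - 6)/(c**2 + 5*c - 51)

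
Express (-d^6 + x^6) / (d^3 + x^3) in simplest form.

-d^3 + x^3

Difference of sixth powers: factor out (d^3 + x^3).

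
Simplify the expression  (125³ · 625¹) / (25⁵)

5^3

125³ = 5^9; 625¹ = 5^4; 25⁵ = 5^10
Combine exponents: 5^3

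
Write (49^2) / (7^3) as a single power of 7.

7^1

49^2 = 7^4; 7^3 = 7^3
Combine exponents: 7^1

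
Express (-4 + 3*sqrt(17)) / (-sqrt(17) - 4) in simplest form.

-67 + 16*sqrt(17)

Multiply numerator and denominator by -4 + sqrt(17).
Denominator becomes -1; numerator becomes -16*sqrt(17) + 67.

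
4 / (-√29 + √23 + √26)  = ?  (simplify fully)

Group as (√23 + √26) - √29; multiply by (√23 + √26) + √29, then rationalise the remaining surd.

(-10*√29 + 13*√26 + 16*√23 + √17342)/249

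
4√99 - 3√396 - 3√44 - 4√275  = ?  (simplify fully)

4√99 = 12*√11; 3√396 = 18*√11; 3√44 = 6*√11; 4√275 = 20*√11
Combine: (12 - 18 - 6 - 20)·√11 = -32*√11

-32*√11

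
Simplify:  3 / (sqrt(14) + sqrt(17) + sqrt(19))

(-3*sqrt(4522) + 18*sqrt(19) + 24*sqrt(17) + 33*sqrt(14))/404

Group as (sqrt(14) + sqrt(17)) + sqrt(19); multiply by (sqrt(14) + sqrt(17)) - sqrt(19), then rationalise the remaining surd.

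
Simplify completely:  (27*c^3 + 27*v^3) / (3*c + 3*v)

9*c^2 - 9*c*v + 9*v^2

Apply the sum-of-cubes factorisation and cancel (3*c + 3*v).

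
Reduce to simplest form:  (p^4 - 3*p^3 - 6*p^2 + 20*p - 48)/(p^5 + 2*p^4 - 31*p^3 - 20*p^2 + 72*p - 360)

(p - 4)/(p^2 + p - 30)

Factor: p^4 - 3*p^3 - 6*p^2 + 20*p - 48 = (p^2 - 2*p + 4)*(p + 3)*(p - 4);  p^5 + 2*p^4 - 31*p^3 - 20*p^2 + 72*p - 360 = (p - 5)*(p^2 - 2*p + 4)*(p + 3)*(p + 6)
Cancel the common factors (p^2 - 2*p + 4), (p + 3).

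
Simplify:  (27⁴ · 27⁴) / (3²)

3^22

27⁴ = 3^12; 27⁴ = 3^12; 3² = 3^2
Combine exponents: 3^22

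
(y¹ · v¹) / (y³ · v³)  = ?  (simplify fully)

1/(v²*y²)

Quotient: (y^-2) · (v^-2)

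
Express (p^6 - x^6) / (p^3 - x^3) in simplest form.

p^3 + x^3

p^6 - x^6 factors as -(-p + x)*(p + x)*(p^2 - p*x + x^2)*(p^2 + p*x + x^2).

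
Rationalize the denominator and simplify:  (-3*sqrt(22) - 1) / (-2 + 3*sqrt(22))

(-200 - 9*sqrt(22))/194

Multiply numerator and denominator by -3*sqrt(22) - 2.
Denominator becomes -194; numerator becomes 9*sqrt(22) + 200.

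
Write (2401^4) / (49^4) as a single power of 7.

7^8

2401^4 = 7^16; 49^4 = 7^8
Combine exponents: 7^8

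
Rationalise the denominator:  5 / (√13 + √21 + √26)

Group as (√21 + √26) + √13; multiply by (√21 + √26) - √13, then rationalise the remaining surd.

(-65*√42 + 20*√26 + 45*√21 + 85*√13)/514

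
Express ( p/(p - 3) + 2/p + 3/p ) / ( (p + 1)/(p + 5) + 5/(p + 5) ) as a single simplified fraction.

Numerator: p/(p - 3) + 2/p + 3/p = (p² + 5*p - 15)/(p² - 3*p)
Denominator: (p + 1)/(p + 5) + 5/(p + 5) = (p + 6)/(p + 5)
Divide: ((p² + 5*p - 15)/(p² - 3*p)) · ((p + 5)/(p + 6)) = (p³ + 10*p² + 10*p - 75)/(p³ + 3*p² - 18*p)

(p³ + 10*p² + 10*p - 75)/(p³ + 3*p² - 18*p)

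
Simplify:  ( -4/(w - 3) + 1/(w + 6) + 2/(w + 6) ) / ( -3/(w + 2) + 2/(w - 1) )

Numerator: -4/(w - 3) + 1/(w + 6) + 2/(w + 6) = (-w - 33)/(w² + 3*w - 18)
Denominator: -3/(w + 2) + 2/(w - 1) = (-w + 7)/(w² + w - 2)
Divide: ((-w - 33)/(w² + 3*w - 18)) · ((w² + w - 2)/(-w + 7)) = (w³ + 34*w² + 31*w - 66)/(w³ - 4*w² - 39*w + 126)

(w³ + 34*w² + 31*w - 66)/(w³ - 4*w² - 39*w + 126)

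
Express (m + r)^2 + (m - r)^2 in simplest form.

Only the even-power cross terms survive.

2*m^2 + 2*r^2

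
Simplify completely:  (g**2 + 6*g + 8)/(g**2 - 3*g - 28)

Factor: g**2 + 6*g + 8 = (g + 2)*(g + 4);  g**2 - 3*g - 28 = (g + 4)*(g - 7)
Cancel the common factor (g + 4).

(g + 2)/(g - 7)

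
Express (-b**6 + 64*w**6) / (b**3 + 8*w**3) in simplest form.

-b**3 + 8*w**3

Difference of sixth powers: factor out (b**3 + 8*w**3).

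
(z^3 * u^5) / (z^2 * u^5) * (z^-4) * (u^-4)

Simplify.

1/(u^4*z^3)

Quotient: z^1
Multiply by (z^-4) * (u^-4): add exponents.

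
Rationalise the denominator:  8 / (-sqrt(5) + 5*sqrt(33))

Multiply numerator and denominator by sqrt(5) + 5*sqrt(33).
Denominator becomes 820; numerator becomes 8*sqrt(5) + 40*sqrt(33).

(2*sqrt(5) + 10*sqrt(33))/205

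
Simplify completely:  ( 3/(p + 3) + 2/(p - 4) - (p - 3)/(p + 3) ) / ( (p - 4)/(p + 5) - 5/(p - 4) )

(-p**3 + 7*p**2 + 42*p - 90)/(p**3 - 10*p**2 - 48*p - 27)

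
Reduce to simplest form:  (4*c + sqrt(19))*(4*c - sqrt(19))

Product of conjugates: (P+Q)(P-Q) = P^2 - Q^2.

16*c^2 - 19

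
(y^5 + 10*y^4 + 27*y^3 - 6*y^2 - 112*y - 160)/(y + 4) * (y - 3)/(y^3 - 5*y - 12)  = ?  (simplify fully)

y^2 + 3*y - 10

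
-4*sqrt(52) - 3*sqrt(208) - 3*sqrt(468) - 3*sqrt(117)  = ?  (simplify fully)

4*sqrt(52) = 8*sqrt(13); 3*sqrt(208) = 12*sqrt(13); 3*sqrt(468) = 18*sqrt(13); 3*sqrt(117) = 9*sqrt(13)
Combine: (-8 - 12 - 18 - 9)·sqrt(13) = -47*sqrt(13)

-47*sqrt(13)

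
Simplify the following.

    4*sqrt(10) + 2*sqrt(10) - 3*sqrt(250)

4*sqrt(10) = 4*sqrt(10); 2*sqrt(10) = 2*sqrt(10); 3*sqrt(250) = 15*sqrt(10)
Combine: (4 + 2 - 15)·sqrt(10) = -9*sqrt(10)

-9*sqrt(10)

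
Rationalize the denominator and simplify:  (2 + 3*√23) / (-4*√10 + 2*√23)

Multiply numerator and denominator by 2*√23 + 4*√10.
Denominator becomes -68; numerator becomes 4*√23 + 8*√10 + 138 + 12*√230.

(-6*√230 - 69 - 4*√10 - 2*√23)/34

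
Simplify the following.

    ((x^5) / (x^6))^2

x^(-2)

Inside the bracket: (x^-1)
Raise to the power 2: (x^-2)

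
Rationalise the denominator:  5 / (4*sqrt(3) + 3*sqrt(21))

(-20*sqrt(3) + 15*sqrt(21))/141

Multiply numerator and denominator by -4*sqrt(3) + 3*sqrt(21).
Denominator becomes 141; numerator becomes -20*sqrt(3) + 15*sqrt(21).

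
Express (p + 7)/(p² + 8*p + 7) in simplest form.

1/(p + 1)

Factor: p² + 8*p + 7 = (p + 1)·(p + 7)
Cancel the common factor (p + 7).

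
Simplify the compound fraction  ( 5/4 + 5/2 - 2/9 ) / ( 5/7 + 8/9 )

Numerator: 5/4 + 5/2 - 2/9 = 127/36
Denominator: 5/7 + 8/9 = 101/63
Divide: (127/36) · (63/101) = 889/404

889/404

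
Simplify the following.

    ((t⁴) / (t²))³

t⁶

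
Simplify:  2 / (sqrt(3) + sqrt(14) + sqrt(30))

Group as (sqrt(14) + sqrt(30)) + sqrt(3); multiply by (sqrt(14) + sqrt(30)) - sqrt(3), then rationalise the remaining surd.

-38*sqrt(14) - 82*sqrt(3) + 24*sqrt(35) + 26*sqrt(30)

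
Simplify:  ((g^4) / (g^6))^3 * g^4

g^(-2)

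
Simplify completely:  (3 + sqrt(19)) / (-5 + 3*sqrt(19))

(7*sqrt(19) + 36)/73

Multiply numerator and denominator by -3*sqrt(19) - 5.
Denominator becomes -146; numerator becomes -72 - 14*sqrt(19).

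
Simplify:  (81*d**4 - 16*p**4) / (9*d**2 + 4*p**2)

Factor (3*d)**4 - (2*p)**4 and cancel (9*d**2 + 4*p**2).

9*d**2 - 4*p**2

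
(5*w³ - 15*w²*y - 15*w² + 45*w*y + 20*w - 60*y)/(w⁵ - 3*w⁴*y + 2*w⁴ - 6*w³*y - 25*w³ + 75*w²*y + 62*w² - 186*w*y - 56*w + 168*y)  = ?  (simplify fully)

Factor: 5*w³ - 15*w²*y - 15*w² + 45*w*y + 20*w - 60*y = 5·(w - 3*y)·(w² - 3*w + 4);  w⁵ - 3*w⁴*y + 2*w⁴ - 6*w³*y - 25*w³ + 75*w²*y + 62*w² - 186*w*y - 56*w + 168*y = (w² - 3*w + 4)·(w - 2)·(w - 3*y)·(w + 7)
Cancel the common factors (w² - 3*w + 4), (w - 3*y).

5/(w² + 5*w - 14)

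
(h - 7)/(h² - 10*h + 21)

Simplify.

1/(h - 3)

Factor: h² - 10*h + 21 = (h - 3)·(h - 7)
Cancel the common factor (h - 7).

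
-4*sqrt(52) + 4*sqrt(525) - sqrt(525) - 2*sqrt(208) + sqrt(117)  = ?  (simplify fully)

-13*sqrt(13) + 15*sqrt(21)

4*sqrt(52) = 8*sqrt(13); 4*sqrt(525) = 20*sqrt(21); sqrt(525) = 5*sqrt(21); 2*sqrt(208) = 8*sqrt(13); sqrt(117) = 3*sqrt(13)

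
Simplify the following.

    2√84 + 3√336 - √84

14*√21

2√84 = 4*√21; 3√336 = 12*√21; √84 = 2*√21
Combine: (4 + 12 - 2)·√21 = 14*√21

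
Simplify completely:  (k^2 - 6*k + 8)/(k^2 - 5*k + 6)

Factor: k^2 - 6*k + 8 = (k - 4)*(k - 2);  k^2 - 5*k + 6 = (k - 3)*(k - 2)
Cancel the common factor (k - 2).

(k - 4)/(k - 3)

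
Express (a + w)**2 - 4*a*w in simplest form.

Expand the square and combine the 4*a*w term.

(a - w)**2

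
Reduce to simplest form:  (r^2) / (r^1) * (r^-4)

r^(-3)

Quotient: r^1
Multiply by (r^-4): add exponents.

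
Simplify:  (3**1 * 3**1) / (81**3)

3**(-10)

3**1 = 3**1; 3**1 = 3**1; 81**3 = 3**12
Combine exponents: 3**(-10)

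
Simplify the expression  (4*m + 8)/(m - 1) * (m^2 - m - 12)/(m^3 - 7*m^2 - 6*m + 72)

Factor: 4*m + 8 = 4*(m + 2);  m^2 - m - 12 = (m - 4)*(m + 3);  m^3 - 7*m^2 - 6*m + 72 = (m - 4)*(m - 6)*(m + 3)
Cancel the common factors (m + 3), (m - 4).

(4*m + 8)/(m^2 - 7*m + 6)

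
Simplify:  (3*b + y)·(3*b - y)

(3*b)^2 - (y)^2 = 9*b² - y².

9*b² - y²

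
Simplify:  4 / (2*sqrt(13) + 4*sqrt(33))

Multiply numerator and denominator by -4*sqrt(33) + 2*sqrt(13).
Denominator becomes -476; numerator becomes -16*sqrt(33) + 8*sqrt(13).

(-2*sqrt(13) + 4*sqrt(33))/119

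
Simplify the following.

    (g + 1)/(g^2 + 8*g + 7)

Factor: g^2 + 8*g + 7 = (g + 7)*(g + 1)
Cancel the common factor (g + 1).

1/(g + 7)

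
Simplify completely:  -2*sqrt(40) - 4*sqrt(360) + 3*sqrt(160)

-16*sqrt(10)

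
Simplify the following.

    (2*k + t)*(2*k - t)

(2*k)^2 - (t)^2 = 4*k^2 - t^2.

4*k^2 - t^2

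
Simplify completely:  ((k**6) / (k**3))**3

Inside the bracket: k**3
Raise to the power 3: k**9

k**9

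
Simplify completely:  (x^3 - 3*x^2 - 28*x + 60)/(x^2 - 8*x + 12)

Factor: x^3 - 3*x^2 - 28*x + 60 = (x - 6)*(x - 2)*(x + 5);  x^2 - 8*x + 12 = (x - 6)*(x - 2)
Cancel the common factors (x - 2), (x - 6).

x + 5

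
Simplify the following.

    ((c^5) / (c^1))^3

Inside the bracket: c^4
Raise to the power 3: c^12

c^12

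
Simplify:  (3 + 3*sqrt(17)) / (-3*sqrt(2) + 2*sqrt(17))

Multiply numerator and denominator by 3*sqrt(2) + 2*sqrt(17).
Denominator becomes 50; numerator becomes 9*sqrt(2) + 6*sqrt(17) + 9*sqrt(34) + 102.

(9*sqrt(2) + 6*sqrt(17) + 9*sqrt(34) + 102)/50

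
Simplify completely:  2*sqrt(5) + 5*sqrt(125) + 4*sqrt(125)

2*sqrt(5) = 2*sqrt(5); 5*sqrt(125) = 25*sqrt(5); 4*sqrt(125) = 20*sqrt(5)
Combine: (2 + 25 + 20)·sqrt(5) = 47*sqrt(5)

47*sqrt(5)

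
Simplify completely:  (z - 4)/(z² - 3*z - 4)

Factor: z² - 3*z - 4 = (z + 1)·(z - 4)
Cancel the common factor (z - 4).

1/(z + 1)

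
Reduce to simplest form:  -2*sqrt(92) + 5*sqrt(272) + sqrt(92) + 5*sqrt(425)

-2*sqrt(23) + 45*sqrt(17)

2*sqrt(92) = 4*sqrt(23); 5*sqrt(272) = 20*sqrt(17); sqrt(92) = 2*sqrt(23); 5*sqrt(425) = 25*sqrt(17)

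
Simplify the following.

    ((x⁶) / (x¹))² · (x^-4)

Inside the bracket: x⁵
Raise to the power 2: x^10
Multiply by (x^-4): add exponents.

x⁶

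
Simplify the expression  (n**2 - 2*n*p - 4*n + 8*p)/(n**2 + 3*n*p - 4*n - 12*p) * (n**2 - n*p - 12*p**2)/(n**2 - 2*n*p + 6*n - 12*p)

(n - 4*p)/(n + 6)

Factor: n**2 - 2*n*p - 4*n + 8*p = (n - 2*p)*(n - 4);  n**2 + 3*n*p - 4*n - 12*p = (n + 3*p)*(n - 4);  n**2 - n*p - 12*p**2 = (n + 3*p)*(n - 4*p);  n**2 - 2*n*p + 6*n - 12*p = (n + 6)*(n - 2*p)
Cancel the common factors (n + 3*p), (n - 4), (n - 2*p).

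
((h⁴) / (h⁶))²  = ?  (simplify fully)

Inside the bracket: (h^-2)
Raise to the power 2: (h^-4)

h^(-4)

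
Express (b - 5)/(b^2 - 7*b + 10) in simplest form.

1/(b - 2)

Factor: b^2 - 7*b + 10 = (b - 5)*(b - 2)
Cancel the common factor (b - 5).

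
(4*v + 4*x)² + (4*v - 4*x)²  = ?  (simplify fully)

Only the even-power cross terms survive.

32*v² + 32*x²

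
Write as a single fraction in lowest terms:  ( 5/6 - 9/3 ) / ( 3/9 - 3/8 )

Numerator: 5/6 - 9/3 = -13/6
Denominator: 3/9 - 3/8 = -1/24
Divide: (-13/6) · (-24) = 52

52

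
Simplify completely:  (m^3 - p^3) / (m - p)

Apply the difference-of-cubes factorisation and cancel (m - p).

m^2 + m*p + p^2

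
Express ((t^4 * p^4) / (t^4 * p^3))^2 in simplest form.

p^2

Inside the bracket: p^1
Raise to the power 2: p^2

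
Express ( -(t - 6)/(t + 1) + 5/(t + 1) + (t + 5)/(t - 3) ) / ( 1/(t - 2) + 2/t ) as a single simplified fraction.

(20*t³ - 68*t² + 56*t)/(3*t³ - 10*t² - t + 12)

Numerator: -(t - 6)/(t + 1) + 5/(t + 1) + (t + 5)/(t - 3) = (20*t - 28)/(t² - 2*t - 3)
Denominator: 1/(t - 2) + 2/t = (3*t - 4)/(t² - 2*t)
Divide: ((20*t - 28)/(t² - 2*t - 3)) · ((t² - 2*t)/(3*t - 4)) = (20*t³ - 68*t² + 56*t)/(3*t³ - 10*t² - t + 12)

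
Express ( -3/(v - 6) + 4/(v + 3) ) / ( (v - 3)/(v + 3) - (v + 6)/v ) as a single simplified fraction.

(-v^2 + 33*v)/(12*v^2 - 54*v - 108)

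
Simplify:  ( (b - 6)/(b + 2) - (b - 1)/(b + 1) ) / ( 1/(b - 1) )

Numerator: (b - 6)/(b + 2) - (b - 1)/(b + 1) = (-6*b - 4)/(b^2 + 3*b + 2)
Denominator: 1/(b - 1) = 1/(b - 1)
Divide: ((-6*b - 4)/(b^2 + 3*b + 2)) · (b - 1) = (-6*b^2 + 2*b + 4)/(b^2 + 3*b + 2)

(-6*b^2 + 2*b + 4)/(b^2 + 3*b + 2)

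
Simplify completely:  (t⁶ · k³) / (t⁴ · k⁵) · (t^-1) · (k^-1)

t/k³

Quotient: t² · (k^-2)
Multiply by (t^-1) · (k^-1): add exponents.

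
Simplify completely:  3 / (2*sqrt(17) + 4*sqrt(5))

Multiply numerator and denominator by -2*sqrt(17) + 4*sqrt(5).
Denominator becomes 12; numerator becomes -6*sqrt(17) + 12*sqrt(5).

(-sqrt(17) + 2*sqrt(5))/2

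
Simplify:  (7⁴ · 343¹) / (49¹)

7^5

7⁴ = 7^4; 343¹ = 7^3; 49¹ = 7^2
Combine exponents: 7^5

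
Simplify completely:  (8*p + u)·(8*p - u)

Product of conjugates: (P+Q)(P-Q) = P^2 - Q^2.

64*p² - u²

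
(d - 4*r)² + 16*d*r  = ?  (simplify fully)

After expansion: d² + 8*d*r + 16*r² — a perfect-square trinomial.

(d + 4*r)²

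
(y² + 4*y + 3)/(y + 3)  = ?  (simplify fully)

y + 1

Factor: y² + 4*y + 3 = (y + 3)·(y + 1)
Cancel the common factor (y + 3).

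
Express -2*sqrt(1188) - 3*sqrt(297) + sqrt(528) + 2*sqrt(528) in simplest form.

2*sqrt(1188) = 12*sqrt(33); 3*sqrt(297) = 9*sqrt(33); sqrt(528) = 4*sqrt(33); 2*sqrt(528) = 8*sqrt(33)
Combine: (-12 - 9 + 4 + 8)·sqrt(33) = -9*sqrt(33)

-9*sqrt(33)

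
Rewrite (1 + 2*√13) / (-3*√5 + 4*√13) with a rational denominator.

Multiply numerator and denominator by 3*√5 + 4*√13.
Denominator becomes 163; numerator becomes 3*√5 + 4*√13 + 6*√65 + 104.

(3*√5 + 4*√13 + 6*√65 + 104)/163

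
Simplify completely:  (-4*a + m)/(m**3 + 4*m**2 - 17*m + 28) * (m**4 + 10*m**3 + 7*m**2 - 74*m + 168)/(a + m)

(-4*a*m - 24*a + m**2 + 6*m)/(a + m)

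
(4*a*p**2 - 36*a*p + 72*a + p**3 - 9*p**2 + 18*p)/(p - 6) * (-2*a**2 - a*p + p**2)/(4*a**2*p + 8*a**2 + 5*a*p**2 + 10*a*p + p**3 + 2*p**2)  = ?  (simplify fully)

Factor: 4*a*p**2 - 36*a*p + 72*a + p**3 - 9*p**2 + 18*p = (p - 6)*(p - 3)*(4*a + p);  -2*a**2 - a*p + p**2 = (a + p)*(-2*a + p);  4*a**2*p + 8*a**2 + 5*a*p**2 + 10*a*p + p**3 + 2*p**2 = (4*a + p)*(a + p)*(p + 2)
Cancel the common factors (a + p), (4*a + p), (p - 6).

(-2*a*p + 6*a + p**2 - 3*p)/(p + 2)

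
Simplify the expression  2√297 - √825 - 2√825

2√297 = 6*√33; √825 = 5*√33; 2√825 = 10*√33
Combine: (6 - 5 - 10)·√33 = -9*√33

-9*√33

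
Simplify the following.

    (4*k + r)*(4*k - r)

Difference of squares with P = 4*k, Q = r.

16*k**2 - r**2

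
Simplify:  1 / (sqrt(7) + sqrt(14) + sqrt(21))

Group as (sqrt(14) + sqrt(21)) + sqrt(7); multiply by (sqrt(14) + sqrt(21)) - sqrt(7), then rationalise the remaining surd.

(-sqrt(42) + sqrt(14) + 2*sqrt(7))/28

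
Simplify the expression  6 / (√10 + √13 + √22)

Group as (√10 + √13) + √22; multiply by (√10 + √13) - √22, then rationalise the remaining surd.

(-8*√715 + 2*√22 + 38*√13 + 50*√10)/173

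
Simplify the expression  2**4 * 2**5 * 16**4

2**25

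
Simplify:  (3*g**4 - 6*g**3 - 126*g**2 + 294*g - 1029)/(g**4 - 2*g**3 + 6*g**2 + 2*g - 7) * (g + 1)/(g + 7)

(3*g - 21)/(g - 1)

Factor: 3*g**4 - 6*g**3 - 126*g**2 + 294*g - 1029 = 3*(g + 7)*(g - 7)*(g**2 - 2*g + 7);  g**4 - 2*g**3 + 6*g**2 + 2*g - 7 = (g + 1)*(g**2 - 2*g + 7)*(g - 1)
Cancel the common factors (g**2 - 2*g + 7), (g + 1), (g + 7).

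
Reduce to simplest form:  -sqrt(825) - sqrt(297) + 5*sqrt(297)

7*sqrt(33)

sqrt(825) = 5*sqrt(33); sqrt(297) = 3*sqrt(33); 5*sqrt(297) = 15*sqrt(33)
Combine: (-5 - 3 + 15)·sqrt(33) = 7*sqrt(33)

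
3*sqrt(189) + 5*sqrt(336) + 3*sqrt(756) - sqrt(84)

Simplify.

3*sqrt(189) = 9*sqrt(21); 5*sqrt(336) = 20*sqrt(21); 3*sqrt(756) = 18*sqrt(21); sqrt(84) = 2*sqrt(21)
Combine: (9 + 20 + 18 - 2)·sqrt(21) = 45*sqrt(21)

45*sqrt(21)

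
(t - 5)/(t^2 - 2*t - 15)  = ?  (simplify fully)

1/(t + 3)

Factor: t^2 - 2*t - 15 = (t - 5)*(t + 3)
Cancel the common factor (t - 5).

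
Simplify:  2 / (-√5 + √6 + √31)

Group as (√6 + √31) - √5; multiply by (√6 + √31) + √5, then rationalise the remaining surd.

(-15*√6 - √930 + 16*√5 + 10*√31)/70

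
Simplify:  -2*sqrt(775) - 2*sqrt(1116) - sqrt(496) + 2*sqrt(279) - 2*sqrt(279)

2*sqrt(775) = 10*sqrt(31); 2*sqrt(1116) = 12*sqrt(31); sqrt(496) = 4*sqrt(31); 2*sqrt(279) = 6*sqrt(31); 2*sqrt(279) = 6*sqrt(31)
Combine: (-10 - 12 - 4 + 6 - 6)·sqrt(31) = -26*sqrt(31)

-26*sqrt(31)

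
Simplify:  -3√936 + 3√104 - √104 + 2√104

-10*√26

3√936 = 18*√26; 3√104 = 6*√26; √104 = 2*√26; 2√104 = 4*√26
Combine: (-18 + 6 - 2 + 4)·√26 = -10*√26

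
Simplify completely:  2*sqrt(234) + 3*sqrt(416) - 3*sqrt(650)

2*sqrt(234) = 6*sqrt(26); 3*sqrt(416) = 12*sqrt(26); 3*sqrt(650) = 15*sqrt(26)
Combine: (6 + 12 - 15)·sqrt(26) = 3*sqrt(26)

3*sqrt(26)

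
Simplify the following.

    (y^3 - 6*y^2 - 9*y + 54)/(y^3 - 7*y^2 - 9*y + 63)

(y - 6)/(y - 7)

Factor: y^3 - 6*y^2 - 9*y + 54 = (y + 3)*(y - 3)*(y - 6);  y^3 - 7*y^2 - 9*y + 63 = (y - 3)*(y + 3)*(y - 7)
Cancel the common factors (y + 3), (y - 3).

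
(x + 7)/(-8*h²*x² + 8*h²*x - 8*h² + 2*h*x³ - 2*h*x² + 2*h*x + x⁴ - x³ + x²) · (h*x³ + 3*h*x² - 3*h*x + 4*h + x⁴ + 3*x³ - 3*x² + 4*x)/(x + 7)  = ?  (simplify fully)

Factor: -8*h²*x² + 8*h²*x - 8*h² + 2*h*x³ - 2*h*x² + 2*h*x + x⁴ - x³ + x² = (4*h + x)·(-2*h + x)·(x² - x + 1);  h*x³ + 3*h*x² - 3*h*x + 4*h + x⁴ + 3*x³ - 3*x² + 4*x = (h + x)·(x² - x + 1)·(x + 4)
Cancel the common factors (x² - x + 1), (x + 7).

(h*x + 4*h + x² + 4*x)/(-8*h² + 2*h*x + x²)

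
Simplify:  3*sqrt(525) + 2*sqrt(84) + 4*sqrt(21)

3*sqrt(525) = 15*sqrt(21); 2*sqrt(84) = 4*sqrt(21); 4*sqrt(21) = 4*sqrt(21)
Combine: (15 + 4 + 4)·sqrt(21) = 23*sqrt(21)

23*sqrt(21)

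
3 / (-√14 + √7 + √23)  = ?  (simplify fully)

Group as (√7 + √23) - √14; multiply by (√7 + √23) + √14, then rationalise the remaining surd.

(-24*√14 - 3*√23 + 45*√7 + 21*√46)/194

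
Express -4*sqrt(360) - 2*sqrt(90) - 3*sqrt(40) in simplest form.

4*sqrt(360) = 24*sqrt(10); 2*sqrt(90) = 6*sqrt(10); 3*sqrt(40) = 6*sqrt(10)
Combine: (-24 - 6 - 6)·sqrt(10) = -36*sqrt(10)

-36*sqrt(10)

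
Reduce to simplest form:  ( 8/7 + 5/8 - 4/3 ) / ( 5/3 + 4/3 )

Numerator: 8/7 + 5/8 - 4/3 = 73/168
Denominator: 5/3 + 4/3 = 3
Divide: (73/168) · (1/3) = 73/504

73/504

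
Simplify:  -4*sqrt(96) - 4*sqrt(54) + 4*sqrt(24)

-20*sqrt(6)

4*sqrt(96) = 16*sqrt(6); 4*sqrt(54) = 12*sqrt(6); 4*sqrt(24) = 8*sqrt(6)
Combine: (-16 - 12 + 8)·sqrt(6) = -20*sqrt(6)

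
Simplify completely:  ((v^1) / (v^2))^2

Inside the bracket: (v^-1)
Raise to the power 2: (v^-2)

v^(-2)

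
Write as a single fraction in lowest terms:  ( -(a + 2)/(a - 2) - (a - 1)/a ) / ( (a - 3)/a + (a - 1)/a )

Numerator: -(a + 2)/(a - 2) - (a - 1)/a = (-2*a**2 + a - 2)/(a**2 - 2*a)
Denominator: (a - 3)/a + (a - 1)/a = (2*a - 4)/a
Divide: ((-2*a**2 + a - 2)/(a**2 - 2*a)) · (a/(2*a - 4)) = (-2*a**2 + a - 2)/(2*a**2 - 8*a + 8)

(-2*a**2 + a - 2)/(2*a**2 - 8*a + 8)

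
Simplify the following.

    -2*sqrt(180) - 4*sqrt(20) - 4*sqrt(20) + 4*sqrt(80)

-12*sqrt(5)

2*sqrt(180) = 12*sqrt(5); 4*sqrt(20) = 8*sqrt(5); 4*sqrt(20) = 8*sqrt(5); 4*sqrt(80) = 16*sqrt(5)
Combine: (-12 - 8 - 8 + 16)·sqrt(5) = -12*sqrt(5)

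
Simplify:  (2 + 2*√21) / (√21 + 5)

Multiply numerator and denominator by -√21 + 5.
Denominator becomes 4; numerator becomes -32 + 8*√21.

-8 + 2*√21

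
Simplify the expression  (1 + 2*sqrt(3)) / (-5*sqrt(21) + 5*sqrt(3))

Multiply numerator and denominator by 5*sqrt(3) + 5*sqrt(21).
Denominator becomes -450; numerator becomes 5*sqrt(3) + 5*sqrt(21) + 30 + 30*sqrt(7).

(-6*sqrt(7) - 6 - sqrt(21) - sqrt(3))/90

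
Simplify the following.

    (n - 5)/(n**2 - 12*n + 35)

Factor: n**2 - 12*n + 35 = (n - 5)*(n - 7)
Cancel the common factor (n - 5).

1/(n - 7)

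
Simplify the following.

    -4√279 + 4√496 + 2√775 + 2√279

4√279 = 12*√31; 4√496 = 16*√31; 2√775 = 10*√31; 2√279 = 6*√31
Combine: (-12 + 16 + 10 + 6)·√31 = 20*√31

20*√31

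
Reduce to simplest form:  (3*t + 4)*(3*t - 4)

9*t**2 - 16

Product of conjugates: (P+Q)(P-Q) = P**2 - Q**2.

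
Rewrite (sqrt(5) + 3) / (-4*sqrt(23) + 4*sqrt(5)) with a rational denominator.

Multiply numerator and denominator by 4*sqrt(5) + 4*sqrt(23).
Denominator becomes -288; numerator becomes 20 + 12*sqrt(5) + 4*sqrt(115) + 12*sqrt(23).

(-3*sqrt(23) - sqrt(115) - 3*sqrt(5) - 5)/72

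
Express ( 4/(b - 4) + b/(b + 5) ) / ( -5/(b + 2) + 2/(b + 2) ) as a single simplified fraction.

Numerator: 4/(b - 4) + b/(b + 5) = (b² + 20)/(b² + b - 20)
Denominator: -5/(b + 2) + 2/(b + 2) = -3/(b + 2)
Divide: ((b² + 20)/(b² + b - 20)) · (-b/3 - 2/3) = (-b³ - 2*b² - 20*b - 40)/(3*b² + 3*b - 60)

(-b³ - 2*b² - 20*b - 40)/(3*b² + 3*b - 60)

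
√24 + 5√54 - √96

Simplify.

√24 = 2*√6; 5√54 = 15*√6; √96 = 4*√6
Combine: (2 + 15 - 4)·√6 = 13*√6

13*√6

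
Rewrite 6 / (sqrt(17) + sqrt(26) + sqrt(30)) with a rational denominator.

(-8*sqrt(3315) + 26*sqrt(30) + 42*sqrt(26) + 78*sqrt(17))/533

Group as (sqrt(17) + sqrt(30)) + sqrt(26); multiply by (sqrt(17) + sqrt(30)) - sqrt(26), then rationalise the remaining surd.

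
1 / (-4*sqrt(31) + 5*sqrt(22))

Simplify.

Multiply numerator and denominator by 4*sqrt(31) + 5*sqrt(22).
Denominator becomes 54; numerator becomes 4*sqrt(31) + 5*sqrt(22).

(4*sqrt(31) + 5*sqrt(22))/54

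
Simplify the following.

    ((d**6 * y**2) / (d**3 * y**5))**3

d**9/y**9

Inside the bracket: d**3 * (y**-3)
Raise to the power 3: d**9 * (y**-9)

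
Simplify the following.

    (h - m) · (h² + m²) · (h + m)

h⁴ - m⁴

Telescope via difference of squares: (h+m)(h-m) = h² - m², then repeat with the next factor.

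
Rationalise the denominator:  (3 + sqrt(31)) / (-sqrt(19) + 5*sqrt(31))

(3*sqrt(19) + sqrt(589) + 15*sqrt(31) + 155)/756

Multiply numerator and denominator by sqrt(19) + 5*sqrt(31).
Denominator becomes 756; numerator becomes 3*sqrt(19) + sqrt(589) + 15*sqrt(31) + 155.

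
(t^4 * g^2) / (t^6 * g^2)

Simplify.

Quotient: (t^-2)

t^(-2)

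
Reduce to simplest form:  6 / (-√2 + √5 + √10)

(-78*√2 - 18*√10 + 42*√5 + 120)/31

Group as (√5 + √10) - √2; multiply by (√5 + √10) + √2, then rationalise the remaining surd.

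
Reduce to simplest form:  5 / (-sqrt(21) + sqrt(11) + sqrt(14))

Group as (sqrt(11) + sqrt(14)) - sqrt(21); multiply by (sqrt(11) + sqrt(14)) + sqrt(21), then rationalise the remaining surd.

(-2*sqrt(21) + 9*sqrt(14) + 12*sqrt(11) + 7*sqrt(66))/60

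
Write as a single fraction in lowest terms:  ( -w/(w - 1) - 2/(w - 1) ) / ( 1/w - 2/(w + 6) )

(w^3 + 8*w^2 + 12*w)/(w^2 - 7*w + 6)

Numerator: -w/(w - 1) - 2/(w - 1) = (-w - 2)/(w - 1)
Denominator: 1/w - 2/(w + 6) = (-w + 6)/(w^2 + 6*w)
Divide: ((-w - 2)/(w - 1)) · ((w^2 + 6*w)/(-w + 6)) = (w^3 + 8*w^2 + 12*w)/(w^2 - 7*w + 6)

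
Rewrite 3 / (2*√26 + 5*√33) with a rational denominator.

Multiply numerator and denominator by -2*√26 + 5*√33.
Denominator becomes 721; numerator becomes -6*√26 + 15*√33.

(-6*√26 + 15*√33)/721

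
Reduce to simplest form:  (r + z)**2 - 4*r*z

(r - z)**2

Expand the square and combine the 4*r*z term.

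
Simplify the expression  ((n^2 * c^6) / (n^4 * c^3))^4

c^12/n^8

Inside the bracket: (n^-2) * c^3
Raise to the power 4: (n^-8) * c^12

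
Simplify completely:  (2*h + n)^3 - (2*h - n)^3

2*n*(12*h^2 + n^2)

Write as f((2*h),n) - f((2*h),-n) and expand.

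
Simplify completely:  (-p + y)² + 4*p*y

(p + y)²

Expanding gives p² + 2*p*y + y², a perfect square.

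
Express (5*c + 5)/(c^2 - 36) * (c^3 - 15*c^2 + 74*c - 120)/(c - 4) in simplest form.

(5*c^2 - 20*c - 25)/(c + 6)

Factor: 5*c + 5 = 5*(c + 1);  c^2 - 36 = (c - 6)*(c + 6);  c^3 - 15*c^2 + 74*c - 120 = (c - 4)*(c - 5)*(c - 6)
Cancel the common factors (c - 4), (c - 6).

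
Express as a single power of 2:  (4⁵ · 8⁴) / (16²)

2^14

4⁵ = 2^10; 8⁴ = 2^12; 16² = 2^8
Combine exponents: 2^14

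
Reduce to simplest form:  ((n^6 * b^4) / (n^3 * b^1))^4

Inside the bracket: n^3 * b^3
Raise to the power 4: n^12 * b^12

b^12*n^12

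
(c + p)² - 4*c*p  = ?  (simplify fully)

(c - p)²

After expansion: c² - 2*c*p + p² — a perfect-square trinomial.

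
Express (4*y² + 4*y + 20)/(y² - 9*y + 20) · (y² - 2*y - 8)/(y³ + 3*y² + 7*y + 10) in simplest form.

4/(y - 5)

Factor: 4*y² + 4*y + 20 = 4·(y² + y + 5);  y² - 9*y + 20 = (y - 4)·(y - 5);  y² - 2*y - 8 = (y + 2)·(y - 4);  y³ + 3*y² + 7*y + 10 = (y² + y + 5)·(y + 2)
Cancel the common factors (y² + y + 5), (y + 2), (y - 4).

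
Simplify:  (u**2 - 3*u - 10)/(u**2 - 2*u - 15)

(u + 2)/(u + 3)

Factor: u**2 - 3*u - 10 = (u - 5)*(u + 2);  u**2 - 2*u - 15 = (u + 3)*(u - 5)
Cancel the common factor (u - 5).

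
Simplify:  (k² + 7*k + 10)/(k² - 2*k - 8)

Factor: k² + 7*k + 10 = (k + 2)·(k + 5);  k² - 2*k - 8 = (k + 2)·(k - 4)
Cancel the common factor (k + 2).

(k + 5)/(k - 4)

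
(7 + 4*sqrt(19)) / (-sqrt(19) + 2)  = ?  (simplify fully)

Multiply numerator and denominator by 2 + sqrt(19).
Denominator becomes -15; numerator becomes 15*sqrt(19) + 90.

-6 - sqrt(19)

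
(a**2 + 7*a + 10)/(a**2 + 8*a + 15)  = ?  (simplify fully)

Factor: a**2 + 7*a + 10 = (a + 2)*(a + 5);  a**2 + 8*a + 15 = (a + 5)*(a + 3)
Cancel the common factor (a + 5).

(a + 2)/(a + 3)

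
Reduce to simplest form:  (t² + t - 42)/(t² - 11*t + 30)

(t + 7)/(t - 5)

Factor: t² + t - 42 = (t - 6)·(t + 7);  t² - 11*t + 30 = (t - 5)·(t - 6)
Cancel the common factor (t - 6).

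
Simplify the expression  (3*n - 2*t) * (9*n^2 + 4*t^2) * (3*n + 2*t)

Pair the conjugate factors: ((3*n)+(2*t))((3*n)-(2*t)) = 9*n^2 - 4*t^2, then repeat with the next factor.

81*n^4 - 16*t^4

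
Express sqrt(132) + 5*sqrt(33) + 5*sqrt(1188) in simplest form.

sqrt(132) = 2*sqrt(33); 5*sqrt(33) = 5*sqrt(33); 5*sqrt(1188) = 30*sqrt(33)
Combine: (2 + 5 + 30)·sqrt(33) = 37*sqrt(33)

37*sqrt(33)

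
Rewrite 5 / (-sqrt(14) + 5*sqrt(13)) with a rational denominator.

(5*sqrt(14) + 25*sqrt(13))/311

Multiply numerator and denominator by sqrt(14) + 5*sqrt(13).
Denominator becomes 311; numerator becomes 5*sqrt(14) + 25*sqrt(13).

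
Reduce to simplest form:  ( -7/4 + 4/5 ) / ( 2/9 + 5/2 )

Numerator: -7/4 + 4/5 = -19/20
Denominator: 2/9 + 5/2 = 49/18
Divide: (-19/20) · (18/49) = -171/490

-171/490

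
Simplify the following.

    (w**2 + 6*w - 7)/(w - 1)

Factor: w**2 + 6*w - 7 = (w + 7)*(w - 1)
Cancel the common factor (w - 1).

w + 7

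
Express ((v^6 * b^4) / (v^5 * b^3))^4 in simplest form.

b^4*v^4

Inside the bracket: v^1 * b^1
Raise to the power 4: v^4 * b^4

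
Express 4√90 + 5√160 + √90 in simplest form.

4√90 = 12*√10; 5√160 = 20*√10; √90 = 3*√10
Combine: (12 + 20 + 3)·√10 = 35*√10

35*√10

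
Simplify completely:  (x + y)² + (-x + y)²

2*x² + 2*y²

Binomially expand both and collect terms in y, x.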